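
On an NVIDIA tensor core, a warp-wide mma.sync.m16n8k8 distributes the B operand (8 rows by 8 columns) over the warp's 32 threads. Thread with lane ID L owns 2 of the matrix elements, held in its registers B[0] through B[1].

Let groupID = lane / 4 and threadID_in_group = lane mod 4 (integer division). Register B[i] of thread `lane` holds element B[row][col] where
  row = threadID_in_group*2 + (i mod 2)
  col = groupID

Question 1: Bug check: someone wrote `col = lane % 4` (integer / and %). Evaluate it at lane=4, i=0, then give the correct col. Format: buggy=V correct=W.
`lane % 4`[4,0]->0
lane 4->4/4=1, 4 mod 4=0
i=0  r:2·0+0->0  c:1
col: 0 vs 1

buggy=0 correct=1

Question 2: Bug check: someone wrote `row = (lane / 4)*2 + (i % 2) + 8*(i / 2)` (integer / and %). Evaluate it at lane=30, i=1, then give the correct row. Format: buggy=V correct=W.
buggy=15 correct=5

`(lane / 4)*2 + (i % 2) + 8*(i / 2)`[30,1]->15
L=30->gid=30>>2=7, tid=30&3=2
[1]->row 2·2+1=5  col gid=7
row: 15 vs 5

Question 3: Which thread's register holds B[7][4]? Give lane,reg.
c=4⇒gr=4  r=7⇒th=3,odd=1
L=4*4+3=19  i=1=1

19,1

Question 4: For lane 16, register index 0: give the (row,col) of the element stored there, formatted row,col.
0,4

L=16->g=16>>2=4, t=16&3=0
[0]->row 0·2+0=0  col g=4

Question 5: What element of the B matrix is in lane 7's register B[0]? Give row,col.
7: gr=1,th=3
[0] (3*2+0,1) = (6,1)

6,1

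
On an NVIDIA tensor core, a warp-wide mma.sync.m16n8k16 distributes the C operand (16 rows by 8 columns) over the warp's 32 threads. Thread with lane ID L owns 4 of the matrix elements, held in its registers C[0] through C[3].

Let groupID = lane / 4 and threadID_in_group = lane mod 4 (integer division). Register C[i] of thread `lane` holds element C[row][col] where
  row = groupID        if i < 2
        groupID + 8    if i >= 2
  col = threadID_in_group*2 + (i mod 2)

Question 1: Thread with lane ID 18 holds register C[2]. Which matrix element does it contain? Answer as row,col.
12,4

18: grp=4,tig=2
[2] (4+8,2*2+0) = (12,4)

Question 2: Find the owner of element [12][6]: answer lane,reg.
r=12->g=4,rb=1  c=6->t=3,b0=0
L=4*4+3=19  i=1*2+0=2

19,2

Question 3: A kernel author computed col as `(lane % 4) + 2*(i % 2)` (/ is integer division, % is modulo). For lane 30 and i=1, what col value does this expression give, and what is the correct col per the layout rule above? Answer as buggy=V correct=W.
`(lane % 4) + 2*(i % 2)`[30,1]->4
L=30->gid=30>>2=7, tid=30&3=2
[1]->row 7+0=7  col 2·2+1=5
col: 4 vs 5

buggy=4 correct=5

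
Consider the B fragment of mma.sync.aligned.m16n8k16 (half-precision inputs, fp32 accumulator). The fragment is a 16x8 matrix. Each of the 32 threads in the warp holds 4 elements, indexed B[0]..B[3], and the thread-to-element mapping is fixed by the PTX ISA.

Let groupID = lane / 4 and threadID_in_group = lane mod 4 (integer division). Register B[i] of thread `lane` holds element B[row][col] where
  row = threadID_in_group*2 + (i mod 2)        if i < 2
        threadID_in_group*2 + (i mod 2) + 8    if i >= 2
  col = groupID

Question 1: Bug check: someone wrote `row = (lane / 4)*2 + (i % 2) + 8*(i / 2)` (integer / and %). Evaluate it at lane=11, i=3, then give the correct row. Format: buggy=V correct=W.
buggy=13 correct=15

`(lane / 4)*2 + (i % 2) + 8*(i / 2)`[11,3]=>13
L=11=>grp=11>>2=2, tig=11&3=3
[3]=>row 3·2+1+8=15  col grp=2
row: 13 vs 15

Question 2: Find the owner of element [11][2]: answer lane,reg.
9,3

c=2⇒gr=2  r=11⇒Rb=1,th=1,odd=1
L=2*4+1=9  i=1*2+1=3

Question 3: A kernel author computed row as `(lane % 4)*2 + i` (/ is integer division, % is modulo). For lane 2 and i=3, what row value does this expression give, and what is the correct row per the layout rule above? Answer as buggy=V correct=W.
buggy=7 correct=13

`(lane % 4)*2 + i`[2,3]=>7
2: grp=0,tig=2
[3] (2*2+1+8,0) = (13,0)
row: 7 vs 13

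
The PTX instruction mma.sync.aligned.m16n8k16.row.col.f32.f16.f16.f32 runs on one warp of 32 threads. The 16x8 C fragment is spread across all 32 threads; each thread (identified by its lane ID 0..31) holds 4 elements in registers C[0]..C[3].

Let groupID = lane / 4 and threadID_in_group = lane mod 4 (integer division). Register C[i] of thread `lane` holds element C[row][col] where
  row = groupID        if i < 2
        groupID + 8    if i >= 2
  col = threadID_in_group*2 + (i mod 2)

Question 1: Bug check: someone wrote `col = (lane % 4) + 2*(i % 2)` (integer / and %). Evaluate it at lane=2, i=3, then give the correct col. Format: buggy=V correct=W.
buggy=4 correct=5

`(lane % 4) + 2*(i % 2)`[2,3]=>4
lane 2: grp=0 (2/4), tig=2 (2%4)
i=3: r=0+8=8, c=2*2+1=5
col: 4 vs 5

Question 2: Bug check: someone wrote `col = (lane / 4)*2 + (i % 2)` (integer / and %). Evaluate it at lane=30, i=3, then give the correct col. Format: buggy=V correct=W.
`(lane / 4)*2 + (i % 2)`[30,3]⇒15
L=30⇒gr=30>>2=7, th=30&3=2
[3]⇒row 7+8=15  col 2·2+1=5
col: 15 vs 5

buggy=15 correct=5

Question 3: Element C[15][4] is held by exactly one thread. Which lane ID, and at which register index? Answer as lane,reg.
30,2

r=15→G=7,rhi=1  c=4→T=2,p=0
L=7*4+2=30  i=1*2+0=2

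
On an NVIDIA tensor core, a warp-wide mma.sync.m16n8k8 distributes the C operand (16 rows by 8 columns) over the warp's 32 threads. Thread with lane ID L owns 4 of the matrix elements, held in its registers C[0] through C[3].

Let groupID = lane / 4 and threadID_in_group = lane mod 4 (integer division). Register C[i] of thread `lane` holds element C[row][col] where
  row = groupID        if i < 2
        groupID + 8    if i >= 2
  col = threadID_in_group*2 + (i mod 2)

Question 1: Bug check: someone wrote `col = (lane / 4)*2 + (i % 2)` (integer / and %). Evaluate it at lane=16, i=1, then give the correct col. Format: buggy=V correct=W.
`(lane / 4)*2 + (i % 2)`[16,1]->9
lane 16: gid=4 (16/4), tid=0 (16%4)
i=1: r=4+0=4, c=0*2+1=1
col: 9 vs 1

buggy=9 correct=1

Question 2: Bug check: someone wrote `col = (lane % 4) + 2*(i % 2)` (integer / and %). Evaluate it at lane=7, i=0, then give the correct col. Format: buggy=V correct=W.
`(lane % 4) + 2*(i % 2)`[7,0]→3
lane 7→7/4=1, 7 mod 4=3
i=0  r:1+0→1  c:2·3+0→6
col: 3 vs 6

buggy=3 correct=6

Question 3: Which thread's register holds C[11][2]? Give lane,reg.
13,2

r=11->g=3,rb=1  c=2->t=1,b0=0
L=3*4+1=13  i=1*2+0=2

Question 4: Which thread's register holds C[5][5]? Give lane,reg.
22,1

r=5⇒gr=5,Rb=0  c=5⇒th=2,odd=1
L=5*4+2=22  i=0*2+1=1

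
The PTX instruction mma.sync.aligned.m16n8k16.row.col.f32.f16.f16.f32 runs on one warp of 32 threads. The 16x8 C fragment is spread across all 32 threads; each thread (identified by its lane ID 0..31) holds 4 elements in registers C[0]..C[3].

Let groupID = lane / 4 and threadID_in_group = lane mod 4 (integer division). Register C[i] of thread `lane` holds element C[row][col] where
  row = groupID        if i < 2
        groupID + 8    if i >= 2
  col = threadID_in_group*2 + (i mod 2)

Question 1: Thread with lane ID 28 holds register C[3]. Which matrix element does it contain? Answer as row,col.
lane 28: gid=7 (28/4), tid=0 (28%4)
i=3: r=7+8=15, c=0*2+1=1

15,1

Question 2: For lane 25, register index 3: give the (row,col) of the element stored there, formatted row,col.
14,3

25: G=6,T=1
[3] (6+8,1*2+1) = (14,3)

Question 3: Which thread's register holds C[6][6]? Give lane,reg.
27,0

r:6=>grp=6,rB=0  c:6=>tig=3,lo=0
L=6*4+3=27  i=0*2+0=0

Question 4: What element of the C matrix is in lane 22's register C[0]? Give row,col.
22: g=5,t=2
[0] (5+0,2*2+0) = (5,4)

5,4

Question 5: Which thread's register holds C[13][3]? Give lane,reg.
r:13=>grp=5,rB=1  c:3=>tig=1,lo=1
L=5*4+1=21  i=1*2+1=3

21,3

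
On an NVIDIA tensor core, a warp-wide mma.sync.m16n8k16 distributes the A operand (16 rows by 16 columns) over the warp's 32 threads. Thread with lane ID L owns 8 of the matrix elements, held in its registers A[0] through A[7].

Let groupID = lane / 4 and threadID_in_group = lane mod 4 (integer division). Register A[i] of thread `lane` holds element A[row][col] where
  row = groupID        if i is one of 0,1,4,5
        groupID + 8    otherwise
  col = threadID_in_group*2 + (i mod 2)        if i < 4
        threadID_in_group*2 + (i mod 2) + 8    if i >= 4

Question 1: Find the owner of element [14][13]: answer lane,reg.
26,7

r=14->g=6,rb=1  c=13->cb=1,t=2,b0=1
L=6*4+2=26  i=1*4+1*2+1=7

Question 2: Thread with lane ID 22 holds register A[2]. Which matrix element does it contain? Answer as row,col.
22: g=5,t=2
[2] (5+8,2*2+0+0) = (13,4)

13,4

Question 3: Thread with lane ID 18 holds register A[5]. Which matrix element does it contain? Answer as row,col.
4,13

lane 18->18/4=4, 18 mod 4=2
i=5  r:4+0->4  c:2·2+1+8->13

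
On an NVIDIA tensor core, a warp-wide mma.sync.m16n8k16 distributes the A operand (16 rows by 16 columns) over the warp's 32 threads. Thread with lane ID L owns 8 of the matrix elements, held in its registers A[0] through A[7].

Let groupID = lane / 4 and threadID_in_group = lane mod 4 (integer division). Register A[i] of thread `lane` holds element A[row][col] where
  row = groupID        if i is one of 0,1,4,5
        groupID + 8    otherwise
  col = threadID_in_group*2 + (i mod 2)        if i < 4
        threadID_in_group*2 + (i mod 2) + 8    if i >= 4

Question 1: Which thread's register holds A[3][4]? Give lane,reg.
14,0

r=3→G=3,rhi=0  c=4→chi=0,T=2,p=0
L=3*4+2=14  i=0*4+0*2+0=0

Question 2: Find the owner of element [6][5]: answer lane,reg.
26,1

r: 6->gid=6,r8=0  c: 5->c8=0,tid=2,i&1=1
L=6*4+2=26  i=0*4+0*2+1=1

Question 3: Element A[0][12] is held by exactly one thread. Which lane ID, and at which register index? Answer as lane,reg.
r: 0->gid=0,r8=0  c: 12->c8=1,tid=2,i&1=0
L=0*4+2=2  i=1*4+0*2+0=4

2,4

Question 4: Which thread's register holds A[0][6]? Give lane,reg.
3,0

r:0=>grp=0,rB=0  c:6=>cB=0,tig=3,lo=0
L=0*4+3=3  i=0*4+0*2+0=0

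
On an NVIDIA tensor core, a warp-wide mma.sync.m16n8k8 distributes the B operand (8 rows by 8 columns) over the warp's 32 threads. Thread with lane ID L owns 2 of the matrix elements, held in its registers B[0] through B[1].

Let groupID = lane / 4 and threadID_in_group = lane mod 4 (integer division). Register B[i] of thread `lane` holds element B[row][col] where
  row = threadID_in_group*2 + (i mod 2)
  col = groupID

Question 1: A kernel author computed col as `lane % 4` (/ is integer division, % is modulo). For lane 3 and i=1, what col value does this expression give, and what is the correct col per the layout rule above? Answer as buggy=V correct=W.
buggy=3 correct=0

`lane % 4`[3,1]->3
lane 3->3/4=0, 3 mod 4=3
i=1  r:2·3+1->7  c:0
col: 3 vs 0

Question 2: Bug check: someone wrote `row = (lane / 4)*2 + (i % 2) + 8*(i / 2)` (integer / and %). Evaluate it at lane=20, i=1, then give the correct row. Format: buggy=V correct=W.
`(lane / 4)*2 + (i % 2) + 8*(i / 2)`[20,1]->11
20: gid=5,tid=0
[1] (0*2+1,5) = (1,5)
row: 11 vs 1

buggy=11 correct=1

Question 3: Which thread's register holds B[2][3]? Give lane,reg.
13,0

c: 3->gid=3  r: 2->tid=1,i&1=0
L=3*4+1=13  i=0=0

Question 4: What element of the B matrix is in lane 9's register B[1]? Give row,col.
3,2

L=9⇒gr=9>>2=2, th=9&3=1
[1]⇒row 1·2+1=3  col gr=2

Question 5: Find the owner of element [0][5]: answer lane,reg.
20,0

c=5→G=5  r=0→T=0,p=0
L=5*4+0=20  i=0=0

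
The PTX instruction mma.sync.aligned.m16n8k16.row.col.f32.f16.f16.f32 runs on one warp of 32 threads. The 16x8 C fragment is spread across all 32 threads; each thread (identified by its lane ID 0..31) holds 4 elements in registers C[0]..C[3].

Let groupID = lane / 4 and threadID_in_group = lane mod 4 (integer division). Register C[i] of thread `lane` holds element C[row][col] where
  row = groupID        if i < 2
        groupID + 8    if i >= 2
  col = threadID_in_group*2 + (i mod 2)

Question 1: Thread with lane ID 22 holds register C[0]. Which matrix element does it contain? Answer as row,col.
5,4

lane 22: grp=5 (22/4), tig=2 (22%4)
i=0: r=5+0=5, c=2*2+0=4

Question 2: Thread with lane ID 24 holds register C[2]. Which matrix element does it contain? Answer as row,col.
14,0

24: gr=6,th=0
[2] (6+8,0*2+0) = (14,0)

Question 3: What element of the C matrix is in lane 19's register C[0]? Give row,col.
19: grp=4,tig=3
[0] (4+0,3*2+0) = (4,6)

4,6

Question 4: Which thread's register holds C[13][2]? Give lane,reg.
21,2

r=13->g=5,rb=1  c=2->t=1,b0=0
L=5*4+1=21  i=1*2+0=2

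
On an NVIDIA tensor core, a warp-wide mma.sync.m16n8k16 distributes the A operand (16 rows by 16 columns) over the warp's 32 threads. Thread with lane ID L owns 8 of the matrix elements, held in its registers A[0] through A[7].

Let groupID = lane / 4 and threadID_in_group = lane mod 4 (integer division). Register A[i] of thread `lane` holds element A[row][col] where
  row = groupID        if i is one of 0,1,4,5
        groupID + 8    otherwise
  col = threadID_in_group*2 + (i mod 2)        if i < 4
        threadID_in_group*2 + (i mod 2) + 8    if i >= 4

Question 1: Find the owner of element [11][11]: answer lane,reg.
r=11⇒gr=3,Rb=1  c=11⇒Cb=1,th=1,odd=1
L=3*4+1=13  i=1*4+1*2+1=7

13,7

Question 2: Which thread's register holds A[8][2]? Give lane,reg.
1,2

r:8=>grp=0,rB=1  c:2=>cB=0,tig=1,lo=0
L=0*4+1=1  i=0*4+1*2+0=2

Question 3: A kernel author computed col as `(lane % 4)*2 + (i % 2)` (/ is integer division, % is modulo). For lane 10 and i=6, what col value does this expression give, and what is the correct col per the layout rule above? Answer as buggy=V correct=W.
`(lane % 4)*2 + (i % 2)`[10,6]=>4
lane 10: grp=2 (10/4), tig=2 (10%4)
i=6: r=2+8=10, c=2*2+0+8=12
col: 4 vs 12

buggy=4 correct=12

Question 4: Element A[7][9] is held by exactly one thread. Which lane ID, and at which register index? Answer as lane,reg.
28,5

r=7⇒gr=7,Rb=0  c=9⇒Cb=1,th=0,odd=1
L=7*4+0=28  i=1*4+0*2+1=5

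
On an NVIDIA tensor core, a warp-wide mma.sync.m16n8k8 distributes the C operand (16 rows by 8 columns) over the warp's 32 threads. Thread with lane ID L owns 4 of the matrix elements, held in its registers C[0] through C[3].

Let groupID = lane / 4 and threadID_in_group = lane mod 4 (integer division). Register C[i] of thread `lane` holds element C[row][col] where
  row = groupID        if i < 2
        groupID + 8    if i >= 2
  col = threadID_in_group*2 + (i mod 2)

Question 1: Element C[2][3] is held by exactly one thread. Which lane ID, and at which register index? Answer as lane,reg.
r=2→G=2,rhi=0  c=3→T=1,p=1
L=2*4+1=9  i=0*2+1=1

9,1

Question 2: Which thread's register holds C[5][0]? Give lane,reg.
20,0

r=5⇒gr=5,Rb=0  c=0⇒th=0,odd=0
L=5*4+0=20  i=0*2+0=0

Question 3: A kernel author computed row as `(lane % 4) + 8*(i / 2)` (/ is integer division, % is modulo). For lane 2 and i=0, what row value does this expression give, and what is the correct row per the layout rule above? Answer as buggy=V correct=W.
buggy=2 correct=0

`(lane % 4) + 8*(i / 2)`[2,0]->2
L=2->g=2>>2=0, t=2&3=2
[0]->row 0+0=0  col 2·2+0=4
row: 2 vs 0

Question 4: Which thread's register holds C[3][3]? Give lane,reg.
r=3->g=3,rb=0  c=3->t=1,b0=1
L=3*4+1=13  i=0*2+1=1

13,1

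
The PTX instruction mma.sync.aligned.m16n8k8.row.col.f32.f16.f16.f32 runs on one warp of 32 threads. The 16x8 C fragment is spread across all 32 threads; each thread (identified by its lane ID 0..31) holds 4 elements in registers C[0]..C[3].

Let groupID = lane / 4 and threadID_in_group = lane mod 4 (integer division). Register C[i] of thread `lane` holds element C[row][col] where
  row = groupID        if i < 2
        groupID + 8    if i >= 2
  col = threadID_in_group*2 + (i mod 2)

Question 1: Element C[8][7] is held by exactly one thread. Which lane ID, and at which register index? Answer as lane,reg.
r=8⇒gr=0,Rb=1  c=7⇒th=3,odd=1
L=0*4+3=3  i=1*2+1=3

3,3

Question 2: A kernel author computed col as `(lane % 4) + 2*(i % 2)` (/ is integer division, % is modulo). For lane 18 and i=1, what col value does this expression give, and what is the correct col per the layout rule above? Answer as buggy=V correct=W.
`(lane % 4) + 2*(i % 2)`[18,1]→4
18: G=4,T=2
[1] (4+0,2*2+1) = (4,5)
col: 4 vs 5

buggy=4 correct=5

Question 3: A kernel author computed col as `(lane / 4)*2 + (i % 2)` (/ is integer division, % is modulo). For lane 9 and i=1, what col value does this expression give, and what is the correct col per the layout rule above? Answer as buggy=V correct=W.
buggy=5 correct=3

`(lane / 4)*2 + (i % 2)`[9,1]⇒5
lane 9⇒9/4=2, 9 mod 4=1
i=1  r:2+0⇒2  c:2·1+1⇒3
col: 5 vs 3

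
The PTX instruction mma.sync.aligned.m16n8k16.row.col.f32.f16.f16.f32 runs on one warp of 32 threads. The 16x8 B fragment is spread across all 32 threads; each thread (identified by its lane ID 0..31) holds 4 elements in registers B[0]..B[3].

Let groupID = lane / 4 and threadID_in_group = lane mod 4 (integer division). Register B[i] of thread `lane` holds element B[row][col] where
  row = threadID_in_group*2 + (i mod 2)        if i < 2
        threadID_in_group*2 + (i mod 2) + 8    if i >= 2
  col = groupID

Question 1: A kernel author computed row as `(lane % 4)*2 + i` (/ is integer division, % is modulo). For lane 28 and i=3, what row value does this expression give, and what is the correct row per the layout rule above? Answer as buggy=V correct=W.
buggy=3 correct=9

`(lane % 4)*2 + i`[28,3]->3
lane 28->28/4=7, 28 mod 4=0
i=3  r:2·0+1+8->9  c:7
row: 3 vs 9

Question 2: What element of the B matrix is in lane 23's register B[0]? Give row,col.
lane 23: gr=5 (23/4), th=3 (23%4)
i=0: r=3*2+0+0=6, c=gr=5

6,5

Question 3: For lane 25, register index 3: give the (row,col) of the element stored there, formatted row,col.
lane 25: gid=6 (25/4), tid=1 (25%4)
i=3: r=1*2+1+8=11, c=gid=6

11,6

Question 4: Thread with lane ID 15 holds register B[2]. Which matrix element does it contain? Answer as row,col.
14,3

lane 15: grp=3 (15/4), tig=3 (15%4)
i=2: r=3*2+0+8=14, c=grp=3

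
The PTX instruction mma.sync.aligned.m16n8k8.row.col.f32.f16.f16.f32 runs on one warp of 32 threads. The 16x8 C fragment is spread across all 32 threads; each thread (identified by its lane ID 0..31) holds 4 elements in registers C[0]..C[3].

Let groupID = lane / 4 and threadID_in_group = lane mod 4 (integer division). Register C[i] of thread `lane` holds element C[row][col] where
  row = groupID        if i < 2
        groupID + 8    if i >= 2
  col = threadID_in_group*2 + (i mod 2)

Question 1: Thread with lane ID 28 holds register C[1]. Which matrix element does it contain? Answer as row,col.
7,1

lane 28->28/4=7, 28 mod 4=0
i=1  r:7+0->7  c:2·0+1->1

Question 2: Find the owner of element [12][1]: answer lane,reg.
r=12→G=4,rhi=1  c=1→T=0,p=1
L=4*4+0=16  i=1*2+1=3

16,3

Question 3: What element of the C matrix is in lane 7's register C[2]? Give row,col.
9,6

lane 7: grp=1 (7/4), tig=3 (7%4)
i=2: r=1+8=9, c=3*2+0=6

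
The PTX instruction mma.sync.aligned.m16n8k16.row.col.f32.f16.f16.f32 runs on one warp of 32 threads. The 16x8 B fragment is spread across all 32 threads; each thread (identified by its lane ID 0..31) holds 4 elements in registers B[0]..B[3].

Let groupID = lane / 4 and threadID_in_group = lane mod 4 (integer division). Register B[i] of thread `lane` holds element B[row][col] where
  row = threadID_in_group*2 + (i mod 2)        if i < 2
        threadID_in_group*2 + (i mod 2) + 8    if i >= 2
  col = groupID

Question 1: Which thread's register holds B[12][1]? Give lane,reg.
6,2

c:1=>grp=1  r:12=>rB=1,tig=2,lo=0
L=1*4+2=6  i=1*2+0=2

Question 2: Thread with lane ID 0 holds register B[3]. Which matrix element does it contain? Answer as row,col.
9,0

0: G=0,T=0
[3] (0*2+1+8,0) = (9,0)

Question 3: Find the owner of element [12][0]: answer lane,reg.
c=0->g=0  r=12->rb=1,t=2,b0=0
L=0*4+2=2  i=1*2+0=2

2,2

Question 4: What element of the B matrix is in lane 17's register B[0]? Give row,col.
lane 17: g=4 (17/4), t=1 (17%4)
i=0: r=1*2+0+0=2, c=g=4

2,4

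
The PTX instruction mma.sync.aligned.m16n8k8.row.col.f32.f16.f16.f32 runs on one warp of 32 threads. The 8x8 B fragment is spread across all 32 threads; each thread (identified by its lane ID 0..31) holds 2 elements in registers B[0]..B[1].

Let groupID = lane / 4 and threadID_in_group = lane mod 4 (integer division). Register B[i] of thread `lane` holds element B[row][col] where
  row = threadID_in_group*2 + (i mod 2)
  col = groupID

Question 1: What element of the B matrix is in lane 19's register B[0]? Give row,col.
lane 19: gr=4 (19/4), th=3 (19%4)
i=0: r=3*2+0=6, c=gr=4

6,4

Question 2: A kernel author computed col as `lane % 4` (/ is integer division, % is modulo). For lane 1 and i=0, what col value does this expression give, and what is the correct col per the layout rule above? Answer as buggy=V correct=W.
`lane % 4`[1,0]→1
lane 1: G=0 (1/4), T=1 (1%4)
i=0: r=1*2+0=2, c=G=0
col: 1 vs 0

buggy=1 correct=0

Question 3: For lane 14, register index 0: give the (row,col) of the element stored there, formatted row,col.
14: gid=3,tid=2
[0] (2*2+0,3) = (4,3)

4,3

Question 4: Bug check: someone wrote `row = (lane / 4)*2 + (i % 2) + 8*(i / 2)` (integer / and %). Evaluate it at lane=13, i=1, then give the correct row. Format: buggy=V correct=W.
`(lane / 4)*2 + (i % 2) + 8*(i / 2)`[13,1]->7
lane 13->13/4=3, 13 mod 4=1
i=1  r:2·1+1->3  c:3
row: 7 vs 3

buggy=7 correct=3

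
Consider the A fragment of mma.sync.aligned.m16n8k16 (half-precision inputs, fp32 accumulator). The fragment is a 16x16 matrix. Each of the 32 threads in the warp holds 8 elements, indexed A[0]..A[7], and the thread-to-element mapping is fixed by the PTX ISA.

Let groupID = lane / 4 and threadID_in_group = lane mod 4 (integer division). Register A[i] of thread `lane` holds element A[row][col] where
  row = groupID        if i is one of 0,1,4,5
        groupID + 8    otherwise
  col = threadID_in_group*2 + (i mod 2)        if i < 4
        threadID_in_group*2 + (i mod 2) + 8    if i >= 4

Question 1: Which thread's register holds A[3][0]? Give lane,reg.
12,0

r=3->g=3,rb=0  c=0->cb=0,t=0,b0=0
L=3*4+0=12  i=0*4+0*2+0=0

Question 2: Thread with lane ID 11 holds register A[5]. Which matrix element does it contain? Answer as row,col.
lane 11: g=2 (11/4), t=3 (11%4)
i=5: r=2+0=2, c=3*2+1+8=15

2,15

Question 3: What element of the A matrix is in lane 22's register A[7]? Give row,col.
22: gid=5,tid=2
[7] (5+8,2*2+1+8) = (13,13)

13,13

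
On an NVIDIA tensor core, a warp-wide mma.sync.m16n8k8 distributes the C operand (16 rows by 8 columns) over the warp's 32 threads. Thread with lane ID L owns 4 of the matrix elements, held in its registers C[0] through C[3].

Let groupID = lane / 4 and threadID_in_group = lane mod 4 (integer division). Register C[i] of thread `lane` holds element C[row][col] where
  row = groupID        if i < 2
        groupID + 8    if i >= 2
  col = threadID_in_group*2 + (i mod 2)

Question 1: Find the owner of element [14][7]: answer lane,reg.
27,3

r=14→G=6,rhi=1  c=7→T=3,p=1
L=6*4+3=27  i=1*2+1=3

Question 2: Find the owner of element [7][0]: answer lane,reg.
r:7=>grp=7,rB=0  c:0=>tig=0,lo=0
L=7*4+0=28  i=0*2+0=0

28,0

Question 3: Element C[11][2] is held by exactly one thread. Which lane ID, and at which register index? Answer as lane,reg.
13,2

r: 11->gid=3,r8=1  c: 2->tid=1,i&1=0
L=3*4+1=13  i=1*2+0=2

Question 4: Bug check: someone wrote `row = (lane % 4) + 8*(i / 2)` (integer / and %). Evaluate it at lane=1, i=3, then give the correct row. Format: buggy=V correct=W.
buggy=9 correct=8

`(lane % 4) + 8*(i / 2)`[1,3]->9
lane 1: gid=0 (1/4), tid=1 (1%4)
i=3: r=0+8=8, c=1*2+1=3
row: 9 vs 8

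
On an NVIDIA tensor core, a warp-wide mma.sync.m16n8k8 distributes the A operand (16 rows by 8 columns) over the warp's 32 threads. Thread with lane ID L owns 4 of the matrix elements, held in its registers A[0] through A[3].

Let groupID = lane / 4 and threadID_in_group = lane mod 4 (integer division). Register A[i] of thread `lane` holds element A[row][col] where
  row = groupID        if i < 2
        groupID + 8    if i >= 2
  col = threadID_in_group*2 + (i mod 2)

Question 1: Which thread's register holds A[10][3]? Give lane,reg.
r=10->g=2,rb=1  c=3->t=1,b0=1
L=2*4+1=9  i=1*2+1=3

9,3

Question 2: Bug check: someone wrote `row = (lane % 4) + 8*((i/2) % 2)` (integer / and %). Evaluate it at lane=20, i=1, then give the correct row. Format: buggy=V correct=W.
`(lane % 4) + 8*((i/2) % 2)`[20,1]→0
20: G=5,T=0
[1] (5+0,0*2+1) = (5,1)
row: 0 vs 5

buggy=0 correct=5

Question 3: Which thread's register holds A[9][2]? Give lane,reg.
r=9->g=1,rb=1  c=2->t=1,b0=0
L=1*4+1=5  i=1*2+0=2

5,2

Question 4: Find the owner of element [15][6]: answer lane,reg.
r:15=>grp=7,rB=1  c:6=>tig=3,lo=0
L=7*4+3=31  i=1*2+0=2

31,2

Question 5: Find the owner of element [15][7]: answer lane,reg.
31,3

r=15⇒gr=7,Rb=1  c=7⇒th=3,odd=1
L=7*4+3=31  i=1*2+1=3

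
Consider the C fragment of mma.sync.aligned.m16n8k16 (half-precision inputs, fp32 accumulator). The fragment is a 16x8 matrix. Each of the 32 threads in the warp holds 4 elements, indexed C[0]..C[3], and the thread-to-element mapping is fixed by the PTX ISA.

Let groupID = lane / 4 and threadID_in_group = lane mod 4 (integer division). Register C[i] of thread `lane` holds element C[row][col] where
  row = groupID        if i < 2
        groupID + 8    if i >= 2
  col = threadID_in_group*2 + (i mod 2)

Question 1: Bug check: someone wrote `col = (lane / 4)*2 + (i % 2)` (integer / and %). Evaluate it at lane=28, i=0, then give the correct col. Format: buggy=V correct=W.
`(lane / 4)*2 + (i % 2)`[28,0]=>14
L=28=>grp=28>>2=7, tig=28&3=0
[0]=>row 7+0=7  col 0·2+0=0
col: 14 vs 0

buggy=14 correct=0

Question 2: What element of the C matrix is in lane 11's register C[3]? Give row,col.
L=11->g=11>>2=2, t=11&3=3
[3]->row 2+8=10  col 3·2+1=7

10,7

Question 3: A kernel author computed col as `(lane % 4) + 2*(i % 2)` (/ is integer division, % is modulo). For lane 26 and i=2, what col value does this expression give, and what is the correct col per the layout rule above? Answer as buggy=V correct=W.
`(lane % 4) + 2*(i % 2)`[26,2]->2
lane 26->26/4=6, 26 mod 4=2
i=2  r:6+8->14  c:2·2+0->4
col: 2 vs 4

buggy=2 correct=4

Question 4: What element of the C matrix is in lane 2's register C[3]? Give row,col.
lane 2: gr=0 (2/4), th=2 (2%4)
i=3: r=0+8=8, c=2*2+1=5

8,5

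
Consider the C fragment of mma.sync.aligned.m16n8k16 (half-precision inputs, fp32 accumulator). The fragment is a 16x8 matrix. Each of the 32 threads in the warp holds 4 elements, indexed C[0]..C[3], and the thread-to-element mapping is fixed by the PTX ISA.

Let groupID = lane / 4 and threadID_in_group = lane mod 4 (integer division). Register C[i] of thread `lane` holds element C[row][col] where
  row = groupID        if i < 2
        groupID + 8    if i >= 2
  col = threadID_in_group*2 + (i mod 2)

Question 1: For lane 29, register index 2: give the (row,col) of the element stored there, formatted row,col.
29: g=7,t=1
[2] (7+8,1*2+0) = (15,2)

15,2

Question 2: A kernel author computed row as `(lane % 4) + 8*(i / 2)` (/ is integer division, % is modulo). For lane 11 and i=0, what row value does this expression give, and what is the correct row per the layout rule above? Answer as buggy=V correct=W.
`(lane % 4) + 8*(i / 2)`[11,0]⇒3
L=11⇒gr=11>>2=2, th=11&3=3
[0]⇒row 2+0=2  col 3·2+0=6
row: 3 vs 2

buggy=3 correct=2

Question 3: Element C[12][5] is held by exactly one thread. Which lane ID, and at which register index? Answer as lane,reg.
18,3

r:12=>grp=4,rB=1  c:5=>tig=2,lo=1
L=4*4+2=18  i=1*2+1=3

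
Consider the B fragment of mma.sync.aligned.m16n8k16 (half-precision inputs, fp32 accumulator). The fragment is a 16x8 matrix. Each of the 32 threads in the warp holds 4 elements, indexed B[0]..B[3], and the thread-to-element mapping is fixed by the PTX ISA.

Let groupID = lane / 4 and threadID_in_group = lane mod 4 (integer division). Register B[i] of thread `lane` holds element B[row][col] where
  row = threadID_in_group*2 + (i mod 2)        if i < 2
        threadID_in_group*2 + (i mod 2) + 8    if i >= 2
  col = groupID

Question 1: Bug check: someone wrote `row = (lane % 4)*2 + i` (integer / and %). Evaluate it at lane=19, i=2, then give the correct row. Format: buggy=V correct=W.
`(lane % 4)*2 + i`[19,2]->8
lane 19: g=4 (19/4), t=3 (19%4)
i=2: r=3*2+0+8=14, c=g=4
row: 8 vs 14

buggy=8 correct=14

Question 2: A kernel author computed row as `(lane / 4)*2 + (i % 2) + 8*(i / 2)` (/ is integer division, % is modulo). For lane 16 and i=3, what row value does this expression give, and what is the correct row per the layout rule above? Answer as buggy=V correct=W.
`(lane / 4)*2 + (i % 2) + 8*(i / 2)`[16,3]->17
L=16->gid=16>>2=4, tid=16&3=0
[3]->row 0·2+1+8=9  col gid=4
row: 17 vs 9

buggy=17 correct=9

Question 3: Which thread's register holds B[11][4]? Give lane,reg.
17,3

c=4⇒gr=4  r=11⇒Rb=1,th=1,odd=1
L=4*4+1=17  i=1*2+1=3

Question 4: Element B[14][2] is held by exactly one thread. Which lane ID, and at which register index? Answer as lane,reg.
11,2

c=2⇒gr=2  r=14⇒Rb=1,th=3,odd=0
L=2*4+3=11  i=1*2+0=2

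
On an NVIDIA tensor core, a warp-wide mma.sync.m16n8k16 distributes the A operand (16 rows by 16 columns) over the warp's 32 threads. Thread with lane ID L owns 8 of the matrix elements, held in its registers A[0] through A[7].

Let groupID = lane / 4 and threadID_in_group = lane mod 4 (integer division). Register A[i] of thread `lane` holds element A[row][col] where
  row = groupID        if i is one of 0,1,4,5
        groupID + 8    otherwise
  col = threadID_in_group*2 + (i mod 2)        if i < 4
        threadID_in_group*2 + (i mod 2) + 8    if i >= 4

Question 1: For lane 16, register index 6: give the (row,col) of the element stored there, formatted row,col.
12,8

lane 16→16/4=4, 16 mod 4=0
i=6  r:4+8→12  c:2·0+0+8→8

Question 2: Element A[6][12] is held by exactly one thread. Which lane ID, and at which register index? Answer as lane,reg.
r=6→G=6,rhi=0  c=12→chi=1,T=2,p=0
L=6*4+2=26  i=1*4+0*2+0=4

26,4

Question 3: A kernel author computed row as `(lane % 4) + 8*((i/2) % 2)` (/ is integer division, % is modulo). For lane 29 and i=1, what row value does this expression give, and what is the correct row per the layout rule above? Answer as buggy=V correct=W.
`(lane % 4) + 8*((i/2) % 2)`[29,1]→1
lane 29→29/4=7, 29 mod 4=1
i=1  r:7+0→7  c:2·1+1+0→3
row: 1 vs 7

buggy=1 correct=7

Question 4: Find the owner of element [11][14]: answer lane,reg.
r=11→G=3,rhi=1  c=14→chi=1,T=3,p=0
L=3*4+3=15  i=1*4+1*2+0=6

15,6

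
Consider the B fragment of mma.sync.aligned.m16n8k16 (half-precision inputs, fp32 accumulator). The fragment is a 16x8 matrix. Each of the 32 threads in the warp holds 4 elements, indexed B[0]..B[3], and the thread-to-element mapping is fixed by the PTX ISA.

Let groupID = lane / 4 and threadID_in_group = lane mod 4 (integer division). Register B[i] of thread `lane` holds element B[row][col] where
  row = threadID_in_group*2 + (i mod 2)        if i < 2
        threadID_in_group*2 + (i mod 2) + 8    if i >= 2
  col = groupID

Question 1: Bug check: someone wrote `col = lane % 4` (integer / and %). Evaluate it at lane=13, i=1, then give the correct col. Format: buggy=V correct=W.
buggy=1 correct=3

`lane % 4`[13,1]=>1
L=13=>grp=13>>2=3, tig=13&3=1
[1]=>row 1·2+1+0=3  col grp=3
col: 1 vs 3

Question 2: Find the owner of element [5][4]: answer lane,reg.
18,1

c:4=>grp=4  r:5=>rB=0,tig=2,lo=1
L=4*4+2=18  i=0*2+1=1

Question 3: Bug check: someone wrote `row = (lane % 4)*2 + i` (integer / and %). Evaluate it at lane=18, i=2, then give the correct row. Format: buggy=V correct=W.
`(lane % 4)*2 + i`[18,2]=>6
L=18=>grp=18>>2=4, tig=18&3=2
[2]=>row 2·2+0+8=12  col grp=4
row: 6 vs 12

buggy=6 correct=12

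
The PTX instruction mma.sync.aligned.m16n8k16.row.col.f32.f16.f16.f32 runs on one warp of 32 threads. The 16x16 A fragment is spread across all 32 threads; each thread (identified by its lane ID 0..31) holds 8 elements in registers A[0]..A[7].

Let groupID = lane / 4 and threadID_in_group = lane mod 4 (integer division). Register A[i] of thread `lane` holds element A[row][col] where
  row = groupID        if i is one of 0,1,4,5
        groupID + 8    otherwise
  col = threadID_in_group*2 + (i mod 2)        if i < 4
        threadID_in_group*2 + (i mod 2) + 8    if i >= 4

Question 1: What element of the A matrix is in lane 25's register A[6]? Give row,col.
14,10

25: G=6,T=1
[6] (6+8,1*2+0+8) = (14,10)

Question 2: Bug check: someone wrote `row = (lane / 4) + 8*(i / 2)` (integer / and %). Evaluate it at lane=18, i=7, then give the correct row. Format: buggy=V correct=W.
buggy=28 correct=12

`(lane / 4) + 8*(i / 2)`[18,7]→28
lane 18→18/4=4, 18 mod 4=2
i=7  r:4+8→12  c:2·2+1+8→13
row: 28 vs 12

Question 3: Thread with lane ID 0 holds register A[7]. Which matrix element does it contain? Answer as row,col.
8,9

0: gr=0,th=0
[7] (0+8,0*2+1+8) = (8,9)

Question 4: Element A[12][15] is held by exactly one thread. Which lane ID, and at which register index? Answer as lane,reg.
19,7

r=12→G=4,rhi=1  c=15→chi=1,T=3,p=1
L=4*4+3=19  i=1*4+1*2+1=7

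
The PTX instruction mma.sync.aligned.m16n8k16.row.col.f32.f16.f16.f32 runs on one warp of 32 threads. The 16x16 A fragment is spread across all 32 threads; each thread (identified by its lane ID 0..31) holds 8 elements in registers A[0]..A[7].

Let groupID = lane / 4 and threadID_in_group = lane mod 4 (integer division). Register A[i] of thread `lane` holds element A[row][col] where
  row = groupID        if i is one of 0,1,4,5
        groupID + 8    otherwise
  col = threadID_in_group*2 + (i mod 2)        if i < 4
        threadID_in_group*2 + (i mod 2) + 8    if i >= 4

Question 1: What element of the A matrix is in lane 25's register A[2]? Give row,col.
14,2

L=25⇒gr=25>>2=6, th=25&3=1
[2]⇒row 6+8=14  col 1·2+0+0=2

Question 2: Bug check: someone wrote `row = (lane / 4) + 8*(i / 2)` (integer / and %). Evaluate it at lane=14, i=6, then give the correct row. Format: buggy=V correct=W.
buggy=27 correct=11

`(lane / 4) + 8*(i / 2)`[14,6]=>27
lane 14=>14/4=3, 14 mod 4=2
i=6  r:3+8=>11  c:2·2+0+8=>12
row: 27 vs 11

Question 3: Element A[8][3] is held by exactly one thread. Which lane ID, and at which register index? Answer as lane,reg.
1,3

r=8→G=0,rhi=1  c=3→chi=0,T=1,p=1
L=0*4+1=1  i=0*4+1*2+1=3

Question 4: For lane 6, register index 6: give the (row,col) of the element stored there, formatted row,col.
9,12

lane 6→6/4=1, 6 mod 4=2
i=6  r:1+8→9  c:2·2+0+8→12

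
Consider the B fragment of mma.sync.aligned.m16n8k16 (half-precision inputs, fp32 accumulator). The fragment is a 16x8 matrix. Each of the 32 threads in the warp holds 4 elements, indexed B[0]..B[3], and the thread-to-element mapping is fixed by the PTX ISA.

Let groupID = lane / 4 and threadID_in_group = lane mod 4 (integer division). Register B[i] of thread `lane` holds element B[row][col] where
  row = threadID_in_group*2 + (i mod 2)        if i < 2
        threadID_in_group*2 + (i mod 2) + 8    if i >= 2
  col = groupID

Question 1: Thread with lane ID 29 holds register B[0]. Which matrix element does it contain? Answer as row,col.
2,7

lane 29: gid=7 (29/4), tid=1 (29%4)
i=0: r=1*2+0+0=2, c=gid=7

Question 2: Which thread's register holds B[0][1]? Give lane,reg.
4,0

c=1→G=1  r=0→rhi=0,T=0,p=0
L=1*4+0=4  i=0*2+0=0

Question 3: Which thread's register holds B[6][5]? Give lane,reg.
c: 5->gid=5  r: 6->r8=0,tid=3,i&1=0
L=5*4+3=23  i=0*2+0=0

23,0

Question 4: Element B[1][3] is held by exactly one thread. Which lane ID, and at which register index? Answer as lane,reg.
12,1

c=3->g=3  r=1->rb=0,t=0,b0=1
L=3*4+0=12  i=0*2+1=1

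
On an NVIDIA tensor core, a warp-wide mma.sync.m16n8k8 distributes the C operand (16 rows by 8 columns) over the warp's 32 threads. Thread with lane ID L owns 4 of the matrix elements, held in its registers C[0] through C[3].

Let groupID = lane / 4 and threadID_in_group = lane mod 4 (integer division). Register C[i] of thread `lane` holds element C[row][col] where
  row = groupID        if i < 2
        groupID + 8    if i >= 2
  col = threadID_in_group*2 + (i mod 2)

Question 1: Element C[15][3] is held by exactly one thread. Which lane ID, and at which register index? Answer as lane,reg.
29,3

r=15→G=7,rhi=1  c=3→T=1,p=1
L=7*4+1=29  i=1*2+1=3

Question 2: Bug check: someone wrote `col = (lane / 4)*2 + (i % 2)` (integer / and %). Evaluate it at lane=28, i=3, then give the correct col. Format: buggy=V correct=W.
buggy=15 correct=1

`(lane / 4)*2 + (i % 2)`[28,3]⇒15
lane 28⇒28/4=7, 28 mod 4=0
i=3  r:7+8⇒15  c:2·0+1⇒1
col: 15 vs 1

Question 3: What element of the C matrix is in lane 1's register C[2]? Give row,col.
1: G=0,T=1
[2] (0+8,1*2+0) = (8,2)

8,2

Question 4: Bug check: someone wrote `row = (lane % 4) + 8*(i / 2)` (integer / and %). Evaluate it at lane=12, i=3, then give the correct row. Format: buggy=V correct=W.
buggy=8 correct=11

`(lane % 4) + 8*(i / 2)`[12,3]→8
lane 12: G=3 (12/4), T=0 (12%4)
i=3: r=3+8=11, c=0*2+1=1
row: 8 vs 11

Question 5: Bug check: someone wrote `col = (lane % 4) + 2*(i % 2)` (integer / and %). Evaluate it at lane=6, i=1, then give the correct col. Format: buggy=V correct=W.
`(lane % 4) + 2*(i % 2)`[6,1]=>4
lane 6=>6/4=1, 6 mod 4=2
i=1  r:1+0=>1  c:2·2+1=>5
col: 4 vs 5

buggy=4 correct=5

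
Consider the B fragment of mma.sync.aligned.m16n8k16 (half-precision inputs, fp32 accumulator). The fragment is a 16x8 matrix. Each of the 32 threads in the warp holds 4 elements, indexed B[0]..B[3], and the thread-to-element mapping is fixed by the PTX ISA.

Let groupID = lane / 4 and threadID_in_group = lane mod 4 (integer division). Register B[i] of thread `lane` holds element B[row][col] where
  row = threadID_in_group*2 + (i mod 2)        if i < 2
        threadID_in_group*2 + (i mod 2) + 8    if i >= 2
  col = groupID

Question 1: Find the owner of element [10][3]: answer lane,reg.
13,2

c=3→G=3  r=10→rhi=1,T=1,p=0
L=3*4+1=13  i=1*2+0=2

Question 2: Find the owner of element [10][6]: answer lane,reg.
c=6→G=6  r=10→rhi=1,T=1,p=0
L=6*4+1=25  i=1*2+0=2

25,2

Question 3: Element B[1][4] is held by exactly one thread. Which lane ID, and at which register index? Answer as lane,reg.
c: 4->gid=4  r: 1->r8=0,tid=0,i&1=1
L=4*4+0=16  i=0*2+1=1

16,1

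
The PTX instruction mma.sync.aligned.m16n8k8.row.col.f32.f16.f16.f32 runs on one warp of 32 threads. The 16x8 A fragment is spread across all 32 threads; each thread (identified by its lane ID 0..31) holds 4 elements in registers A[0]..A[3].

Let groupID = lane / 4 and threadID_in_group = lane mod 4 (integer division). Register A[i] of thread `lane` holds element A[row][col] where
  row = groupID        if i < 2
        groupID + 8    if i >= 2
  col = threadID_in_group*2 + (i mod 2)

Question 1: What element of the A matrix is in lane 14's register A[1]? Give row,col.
3,5

lane 14: grp=3 (14/4), tig=2 (14%4)
i=1: r=3+0=3, c=2*2+1=5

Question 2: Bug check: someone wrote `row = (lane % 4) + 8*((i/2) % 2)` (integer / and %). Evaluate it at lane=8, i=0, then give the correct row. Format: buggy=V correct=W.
`(lane % 4) + 8*((i/2) % 2)`[8,0]->0
L=8->gid=8>>2=2, tid=8&3=0
[0]->row 2+0=2  col 0·2+0=0
row: 0 vs 2

buggy=0 correct=2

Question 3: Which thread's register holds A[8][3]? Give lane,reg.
1,3

r: 8->gid=0,r8=1  c: 3->tid=1,i&1=1
L=0*4+1=1  i=1*2+1=3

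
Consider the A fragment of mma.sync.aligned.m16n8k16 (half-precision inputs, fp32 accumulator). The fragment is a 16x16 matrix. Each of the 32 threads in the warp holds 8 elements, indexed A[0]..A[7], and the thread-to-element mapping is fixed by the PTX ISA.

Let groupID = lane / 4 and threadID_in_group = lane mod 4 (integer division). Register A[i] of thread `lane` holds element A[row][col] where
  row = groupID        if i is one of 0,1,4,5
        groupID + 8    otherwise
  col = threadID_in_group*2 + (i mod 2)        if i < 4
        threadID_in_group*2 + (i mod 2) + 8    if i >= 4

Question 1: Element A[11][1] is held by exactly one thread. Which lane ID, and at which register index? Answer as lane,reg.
r=11⇒gr=3,Rb=1  c=1⇒Cb=0,th=0,odd=1
L=3*4+0=12  i=0*4+1*2+1=3

12,3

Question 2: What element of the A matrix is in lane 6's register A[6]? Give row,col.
9,12

L=6->gid=6>>2=1, tid=6&3=2
[6]->row 1+8=9  col 2·2+0+8=12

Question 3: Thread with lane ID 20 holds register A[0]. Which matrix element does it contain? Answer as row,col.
lane 20->20/4=5, 20 mod 4=0
i=0  r:5+0->5  c:2·0+0+0->0

5,0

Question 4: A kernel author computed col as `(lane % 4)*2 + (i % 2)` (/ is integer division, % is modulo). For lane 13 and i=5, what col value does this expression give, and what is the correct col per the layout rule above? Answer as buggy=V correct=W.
buggy=3 correct=11

`(lane % 4)*2 + (i % 2)`[13,5]=>3
lane 13=>13/4=3, 13 mod 4=1
i=5  r:3+0=>3  c:2·1+1+8=>11
col: 3 vs 11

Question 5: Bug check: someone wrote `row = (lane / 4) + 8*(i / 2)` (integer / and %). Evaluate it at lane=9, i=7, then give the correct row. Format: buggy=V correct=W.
buggy=26 correct=10

`(lane / 4) + 8*(i / 2)`[9,7]=>26
L=9=>grp=9>>2=2, tig=9&3=1
[7]=>row 2+8=10  col 1·2+1+8=11
row: 26 vs 10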